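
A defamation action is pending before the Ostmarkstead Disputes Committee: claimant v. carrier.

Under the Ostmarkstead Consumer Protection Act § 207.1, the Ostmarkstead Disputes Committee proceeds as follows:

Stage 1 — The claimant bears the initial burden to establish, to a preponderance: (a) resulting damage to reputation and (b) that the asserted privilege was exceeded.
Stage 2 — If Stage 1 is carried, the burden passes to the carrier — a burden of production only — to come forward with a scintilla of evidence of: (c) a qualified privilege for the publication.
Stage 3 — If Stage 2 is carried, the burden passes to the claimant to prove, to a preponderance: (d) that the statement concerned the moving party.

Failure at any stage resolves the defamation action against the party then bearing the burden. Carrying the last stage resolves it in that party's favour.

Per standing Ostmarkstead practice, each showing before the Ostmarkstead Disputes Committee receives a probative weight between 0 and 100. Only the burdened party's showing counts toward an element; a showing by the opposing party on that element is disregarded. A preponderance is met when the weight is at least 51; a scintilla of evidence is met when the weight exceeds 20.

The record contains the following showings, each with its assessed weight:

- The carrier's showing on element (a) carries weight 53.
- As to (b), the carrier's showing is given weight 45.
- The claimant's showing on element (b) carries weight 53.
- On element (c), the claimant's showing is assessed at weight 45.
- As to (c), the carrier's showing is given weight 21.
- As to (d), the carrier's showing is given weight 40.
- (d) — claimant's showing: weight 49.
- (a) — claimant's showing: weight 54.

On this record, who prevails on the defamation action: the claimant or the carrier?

Stage 1 (claimant, a preponderance, weight is at least 51): (a) 54 (carrier's 53 disregarded) ≥ 51 — meets; (b) 53 (carrier's 45 disregarded) ≥ 51 — meets.
  The claimant carries Stage 1; the carrier now bears the burden.
Stage 2 (carrier, a scintilla of evidence, weight exceeds 20): (c) 21 (claimant's 45 disregarded) > 20 — meets.
  The carrier carries Stage 2; the claimant now bears the burden.
Stage 3 (claimant, a preponderance, weight is at least 51): (d) 49 (carrier's 40 disregarded) < 51 — fails.
  The claimant does not carry Stage 3.
So the carrier prevails.

carrier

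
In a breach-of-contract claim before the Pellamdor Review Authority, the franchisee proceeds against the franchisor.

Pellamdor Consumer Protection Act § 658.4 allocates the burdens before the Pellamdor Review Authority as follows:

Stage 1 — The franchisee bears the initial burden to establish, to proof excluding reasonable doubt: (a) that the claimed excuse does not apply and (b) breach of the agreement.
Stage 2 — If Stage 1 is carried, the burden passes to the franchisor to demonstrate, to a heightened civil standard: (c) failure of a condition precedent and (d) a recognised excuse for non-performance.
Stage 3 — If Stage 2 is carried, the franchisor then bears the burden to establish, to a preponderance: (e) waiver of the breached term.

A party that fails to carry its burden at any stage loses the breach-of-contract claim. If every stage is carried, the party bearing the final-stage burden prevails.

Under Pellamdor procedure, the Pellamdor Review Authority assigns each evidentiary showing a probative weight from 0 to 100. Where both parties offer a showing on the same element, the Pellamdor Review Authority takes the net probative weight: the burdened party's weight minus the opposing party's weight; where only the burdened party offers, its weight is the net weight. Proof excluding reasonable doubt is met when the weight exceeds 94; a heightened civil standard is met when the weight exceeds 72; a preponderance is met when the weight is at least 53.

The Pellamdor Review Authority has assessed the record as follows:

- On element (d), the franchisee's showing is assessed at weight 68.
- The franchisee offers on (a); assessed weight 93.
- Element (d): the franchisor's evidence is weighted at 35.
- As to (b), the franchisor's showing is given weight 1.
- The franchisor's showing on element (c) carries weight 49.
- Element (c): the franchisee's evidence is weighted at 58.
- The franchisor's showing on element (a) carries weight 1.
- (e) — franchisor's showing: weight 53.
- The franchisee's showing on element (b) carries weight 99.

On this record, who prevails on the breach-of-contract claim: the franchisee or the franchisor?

At Stage 1 the franchisee must meet proof excluding reasonable doubt (weight exceeds 94): on (a) the weight is 93 less the opposing 1 gives net 92, which does not exceed 94, so (a) does not meet the standard; on (b) the weight is 99 less the opposing 1 gives net 98, > 94, so (b) meets the standard.
  Not every element is met, so the franchisee fails to carry Stage 1.
The analysis ends at Stage 1; the franchisor prevails.

franchisor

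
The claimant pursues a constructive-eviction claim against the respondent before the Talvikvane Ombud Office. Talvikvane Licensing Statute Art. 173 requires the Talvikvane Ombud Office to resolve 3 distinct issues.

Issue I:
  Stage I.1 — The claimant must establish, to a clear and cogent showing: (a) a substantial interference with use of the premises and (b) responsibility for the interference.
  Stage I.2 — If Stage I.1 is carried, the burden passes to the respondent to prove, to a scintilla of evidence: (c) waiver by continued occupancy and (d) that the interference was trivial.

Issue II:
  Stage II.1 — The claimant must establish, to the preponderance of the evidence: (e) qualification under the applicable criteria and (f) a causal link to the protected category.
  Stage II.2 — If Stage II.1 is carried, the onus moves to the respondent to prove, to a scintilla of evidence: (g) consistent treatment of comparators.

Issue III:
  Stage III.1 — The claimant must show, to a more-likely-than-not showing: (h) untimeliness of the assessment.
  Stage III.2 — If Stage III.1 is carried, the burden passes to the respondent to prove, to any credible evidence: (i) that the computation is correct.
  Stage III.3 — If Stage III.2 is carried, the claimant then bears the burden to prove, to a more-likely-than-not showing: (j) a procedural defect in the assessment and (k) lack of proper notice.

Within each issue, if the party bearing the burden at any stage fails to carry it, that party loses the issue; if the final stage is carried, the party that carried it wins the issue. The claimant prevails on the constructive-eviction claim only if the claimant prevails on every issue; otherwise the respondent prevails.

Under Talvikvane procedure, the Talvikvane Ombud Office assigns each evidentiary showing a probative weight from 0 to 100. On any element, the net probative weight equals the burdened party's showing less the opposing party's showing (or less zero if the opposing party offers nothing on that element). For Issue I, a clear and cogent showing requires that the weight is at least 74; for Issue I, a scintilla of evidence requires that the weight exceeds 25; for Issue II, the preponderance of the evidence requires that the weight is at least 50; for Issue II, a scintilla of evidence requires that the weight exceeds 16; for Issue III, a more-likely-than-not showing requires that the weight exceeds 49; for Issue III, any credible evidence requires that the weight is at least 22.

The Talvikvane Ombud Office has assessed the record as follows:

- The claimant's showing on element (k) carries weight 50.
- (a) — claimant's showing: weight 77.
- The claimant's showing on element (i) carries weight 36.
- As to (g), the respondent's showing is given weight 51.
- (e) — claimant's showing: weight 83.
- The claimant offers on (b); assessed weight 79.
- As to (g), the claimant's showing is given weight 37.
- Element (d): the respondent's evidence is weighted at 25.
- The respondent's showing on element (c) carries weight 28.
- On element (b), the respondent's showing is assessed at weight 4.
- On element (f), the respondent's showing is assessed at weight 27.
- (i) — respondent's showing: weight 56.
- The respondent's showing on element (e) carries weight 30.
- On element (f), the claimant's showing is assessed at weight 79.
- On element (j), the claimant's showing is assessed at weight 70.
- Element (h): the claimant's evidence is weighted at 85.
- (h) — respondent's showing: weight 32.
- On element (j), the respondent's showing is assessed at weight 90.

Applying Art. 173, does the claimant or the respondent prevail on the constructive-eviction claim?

claimant

— Issue I —
At Stage I.1 the claimant must meet a clear and cogent showing (weight is at least 74): on (a) the weight is 77, ≥ 74, so (a) meets the standard; on (b) the weight is 79 less the opposing 4 gives net 75, ≥ 74, so (b) meets the standard.
  Stage I.1 is satisfied; the onus moves to the respondent.
At Stage I.2 the respondent must meet a scintilla of evidence (weight exceeds 25): on (c) the weight is 28, > 25, so (c) meets the standard; on (d) the weight is 25, which does not exceed 25, so (d) does not meet the standard.
  Not every element is met, so the respondent fails to carry Stage I.2.
The claimant prevails on this issue.
— Issue II —
At Stage II.1 the claimant must meet the preponderance of the evidence (weight is at least 50): on (e) the weight is 83 less the opposing 30 gives net 53, which does reach 50, so (e) meets the standard; on (f) the weight is 79 less the opposing 27 gives net 52, which does reach 50, so (f) meets the standard.
  All elements met. The burden passes to the respondent.
At Stage II.2 the respondent must meet a scintilla of evidence (weight exceeds 16): on (g) the weight is 51 less the opposing 37 gives net 14, which does not exceed 16, so (g) does not meet the standard.
  Stage II.2 not carried; the respondent fails its burden.
So the claimant prevails on this issue.
— Issue III —
Stage III.1 (claimant, a more-likely-than-not showing, weight exceeds 49): (h) net 85−32=53 > 49 — meets.
  The claimant carries Stage III.1; the respondent now bears the burden.
Stage III.2 (respondent, any credible evidence, weight is at least 22): (i) net 56−36=20 < 22 — fails.
  The respondent does not carry Stage III.2.
The analysis ends at Stage III.2; the claimant prevails on this issue.
Per-issue: Issue I → claimant; Issue II → claimant; Issue III → claimant. The claimant must prevail on every issue; overall, the claimant prevails.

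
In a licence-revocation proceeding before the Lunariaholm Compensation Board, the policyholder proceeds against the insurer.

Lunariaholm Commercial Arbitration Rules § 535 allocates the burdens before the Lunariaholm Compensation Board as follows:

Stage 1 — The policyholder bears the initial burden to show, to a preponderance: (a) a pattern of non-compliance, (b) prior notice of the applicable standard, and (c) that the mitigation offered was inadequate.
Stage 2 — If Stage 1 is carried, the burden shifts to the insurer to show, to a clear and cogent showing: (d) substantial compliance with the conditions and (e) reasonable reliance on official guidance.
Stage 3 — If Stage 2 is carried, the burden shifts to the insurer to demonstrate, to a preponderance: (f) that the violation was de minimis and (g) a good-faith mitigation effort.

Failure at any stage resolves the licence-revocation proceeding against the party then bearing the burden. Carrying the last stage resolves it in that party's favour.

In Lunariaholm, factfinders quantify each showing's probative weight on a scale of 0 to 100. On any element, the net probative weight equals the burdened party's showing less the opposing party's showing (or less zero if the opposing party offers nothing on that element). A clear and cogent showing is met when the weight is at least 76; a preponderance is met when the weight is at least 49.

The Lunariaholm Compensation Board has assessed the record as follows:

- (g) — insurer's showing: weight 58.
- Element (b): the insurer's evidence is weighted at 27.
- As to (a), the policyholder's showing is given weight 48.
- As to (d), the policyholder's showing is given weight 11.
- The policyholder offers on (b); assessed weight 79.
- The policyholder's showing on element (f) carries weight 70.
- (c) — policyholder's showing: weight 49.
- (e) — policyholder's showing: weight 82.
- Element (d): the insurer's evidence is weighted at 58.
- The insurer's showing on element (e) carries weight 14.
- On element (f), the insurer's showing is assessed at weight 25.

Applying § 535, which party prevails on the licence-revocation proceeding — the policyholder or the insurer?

insurer

Stage 1 (policyholder, a preponderance, weight is at least 49): (a) 48 < 49 — fails; (b) net 79−27=52 ≥ 49 — meets; (c) 49 ≥ 49 — meets.
  Not every element is met, so the policyholder fails to carry Stage 1.
The analysis ends at Stage 1; the insurer prevails.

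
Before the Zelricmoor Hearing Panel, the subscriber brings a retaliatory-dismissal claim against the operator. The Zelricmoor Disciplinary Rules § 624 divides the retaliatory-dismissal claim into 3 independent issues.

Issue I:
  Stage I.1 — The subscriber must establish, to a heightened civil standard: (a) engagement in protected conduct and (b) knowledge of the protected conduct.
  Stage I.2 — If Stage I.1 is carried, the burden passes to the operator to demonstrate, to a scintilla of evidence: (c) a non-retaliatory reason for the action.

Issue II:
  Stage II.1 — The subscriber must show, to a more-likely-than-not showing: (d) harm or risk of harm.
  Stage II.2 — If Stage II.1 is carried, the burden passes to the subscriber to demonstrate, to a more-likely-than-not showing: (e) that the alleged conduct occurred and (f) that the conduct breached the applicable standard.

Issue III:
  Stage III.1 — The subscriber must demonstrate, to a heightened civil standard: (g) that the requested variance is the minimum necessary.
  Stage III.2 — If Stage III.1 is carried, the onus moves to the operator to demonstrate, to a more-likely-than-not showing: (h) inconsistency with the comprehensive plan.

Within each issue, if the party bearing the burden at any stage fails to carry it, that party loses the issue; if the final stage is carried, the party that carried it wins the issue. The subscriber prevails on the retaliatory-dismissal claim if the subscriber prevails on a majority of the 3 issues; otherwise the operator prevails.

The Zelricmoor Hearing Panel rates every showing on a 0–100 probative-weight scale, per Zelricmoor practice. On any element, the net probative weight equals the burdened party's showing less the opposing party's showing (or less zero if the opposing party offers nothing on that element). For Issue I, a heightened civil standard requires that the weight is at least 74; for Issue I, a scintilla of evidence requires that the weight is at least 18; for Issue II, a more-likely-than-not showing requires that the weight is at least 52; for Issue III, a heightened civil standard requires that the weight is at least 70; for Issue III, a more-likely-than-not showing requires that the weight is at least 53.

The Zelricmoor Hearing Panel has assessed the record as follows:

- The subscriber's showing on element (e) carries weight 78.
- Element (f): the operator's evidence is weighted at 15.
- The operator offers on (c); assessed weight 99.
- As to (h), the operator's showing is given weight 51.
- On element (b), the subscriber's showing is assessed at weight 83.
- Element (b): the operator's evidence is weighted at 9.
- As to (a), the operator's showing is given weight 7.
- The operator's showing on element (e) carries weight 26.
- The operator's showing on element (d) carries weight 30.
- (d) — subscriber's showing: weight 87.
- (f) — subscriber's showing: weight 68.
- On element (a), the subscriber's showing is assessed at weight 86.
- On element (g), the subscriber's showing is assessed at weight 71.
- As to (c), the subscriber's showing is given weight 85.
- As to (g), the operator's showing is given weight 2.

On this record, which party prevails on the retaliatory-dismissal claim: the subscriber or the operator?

subscriber

— Issue I —
At Stage I.1 the subscriber must meet a heightened civil standard (weight is at least 74): on (a) the weight is 86 less the opposing 7 gives net 79, which does reach 74, so (a) meets the standard; on (b) the weight is 83 less the opposing 9 gives net 74, which does reach 74, so (b) meets the standard.
  The subscriber carries Stage I.1; the operator now bears the burden.
At Stage I.2 the operator must meet a scintilla of evidence (weight is at least 18): on (c) the weight is 99 less the opposing 85 gives net 14, which does not reach 18, so (c) does not meet the standard.
  Stage I.2 not carried; the operator fails its burden.
The subscriber prevails on this issue.
— Issue II —
Stage II.1 (subscriber, a more-likely-than-not showing, weight is at least 52): (d) net 87−30=57 ≥ 52 — meets.
  All elements met. The subscriber retains the burden for Stage II.2.
Stage II.2 (subscriber, a more-likely-than-not showing, weight is at least 52): (e) net 78−26=52 ≥ 52 — meets; (f) net 68−15=53 ≥ 52 — meets.
  Stage II.2 carried; the final stage is satisfied.
With every stage satisfied, the subscriber prevails on this issue.
— Issue III —
At Stage III.1 the subscriber must meet a heightened civil standard (weight is at least 70): on (g) the weight is 71 less the opposing 2 gives net 69, < 70, so (g) does not meet the standard.
  Stage III.1 not carried; the subscriber fails its burden.
The operator prevails on this issue.
Per-issue: Issue I → subscriber; Issue II → subscriber; Issue III → operator. The subscriber must prevail on a majority of issues; overall, the subscriber prevails.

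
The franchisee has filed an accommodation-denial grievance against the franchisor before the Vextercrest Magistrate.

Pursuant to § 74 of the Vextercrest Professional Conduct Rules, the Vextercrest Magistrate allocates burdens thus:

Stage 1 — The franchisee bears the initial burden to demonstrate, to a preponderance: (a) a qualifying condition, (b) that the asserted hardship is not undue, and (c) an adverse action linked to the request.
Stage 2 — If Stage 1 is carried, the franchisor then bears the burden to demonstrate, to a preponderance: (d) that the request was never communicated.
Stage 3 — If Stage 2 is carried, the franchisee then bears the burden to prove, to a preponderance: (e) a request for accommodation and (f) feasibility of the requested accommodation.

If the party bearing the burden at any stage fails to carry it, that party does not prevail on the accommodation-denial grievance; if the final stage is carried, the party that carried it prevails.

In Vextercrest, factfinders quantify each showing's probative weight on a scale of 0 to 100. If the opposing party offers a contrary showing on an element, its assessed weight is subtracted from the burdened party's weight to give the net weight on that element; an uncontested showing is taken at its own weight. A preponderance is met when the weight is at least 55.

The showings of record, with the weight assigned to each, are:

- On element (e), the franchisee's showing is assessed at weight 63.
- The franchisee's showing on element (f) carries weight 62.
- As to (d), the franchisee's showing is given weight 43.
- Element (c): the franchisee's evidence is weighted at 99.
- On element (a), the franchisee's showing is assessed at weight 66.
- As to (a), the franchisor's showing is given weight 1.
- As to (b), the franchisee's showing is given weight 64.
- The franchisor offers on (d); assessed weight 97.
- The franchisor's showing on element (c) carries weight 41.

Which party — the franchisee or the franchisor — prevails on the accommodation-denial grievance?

franchisee

Stage 1 — burden on franchisee; standard: a preponderance (weight is at least 55).
    (a): 66 − 1 = 65 ≥ 55 [met]
    (b): 64 ≥ 55 [met]
    (c): 99 − 41 = 58 ≥ 55 [met]
  All elements met. The burden passes to the franchisor.
Stage 2 — burden on franchisor; standard: a preponderance (weight is at least 55).
    (d): 97 − 43 = 54 < 55 [not met]
  Stage 2 not carried; the franchisor fails its burden.
The analysis ends at Stage 2; the franchisee prevails.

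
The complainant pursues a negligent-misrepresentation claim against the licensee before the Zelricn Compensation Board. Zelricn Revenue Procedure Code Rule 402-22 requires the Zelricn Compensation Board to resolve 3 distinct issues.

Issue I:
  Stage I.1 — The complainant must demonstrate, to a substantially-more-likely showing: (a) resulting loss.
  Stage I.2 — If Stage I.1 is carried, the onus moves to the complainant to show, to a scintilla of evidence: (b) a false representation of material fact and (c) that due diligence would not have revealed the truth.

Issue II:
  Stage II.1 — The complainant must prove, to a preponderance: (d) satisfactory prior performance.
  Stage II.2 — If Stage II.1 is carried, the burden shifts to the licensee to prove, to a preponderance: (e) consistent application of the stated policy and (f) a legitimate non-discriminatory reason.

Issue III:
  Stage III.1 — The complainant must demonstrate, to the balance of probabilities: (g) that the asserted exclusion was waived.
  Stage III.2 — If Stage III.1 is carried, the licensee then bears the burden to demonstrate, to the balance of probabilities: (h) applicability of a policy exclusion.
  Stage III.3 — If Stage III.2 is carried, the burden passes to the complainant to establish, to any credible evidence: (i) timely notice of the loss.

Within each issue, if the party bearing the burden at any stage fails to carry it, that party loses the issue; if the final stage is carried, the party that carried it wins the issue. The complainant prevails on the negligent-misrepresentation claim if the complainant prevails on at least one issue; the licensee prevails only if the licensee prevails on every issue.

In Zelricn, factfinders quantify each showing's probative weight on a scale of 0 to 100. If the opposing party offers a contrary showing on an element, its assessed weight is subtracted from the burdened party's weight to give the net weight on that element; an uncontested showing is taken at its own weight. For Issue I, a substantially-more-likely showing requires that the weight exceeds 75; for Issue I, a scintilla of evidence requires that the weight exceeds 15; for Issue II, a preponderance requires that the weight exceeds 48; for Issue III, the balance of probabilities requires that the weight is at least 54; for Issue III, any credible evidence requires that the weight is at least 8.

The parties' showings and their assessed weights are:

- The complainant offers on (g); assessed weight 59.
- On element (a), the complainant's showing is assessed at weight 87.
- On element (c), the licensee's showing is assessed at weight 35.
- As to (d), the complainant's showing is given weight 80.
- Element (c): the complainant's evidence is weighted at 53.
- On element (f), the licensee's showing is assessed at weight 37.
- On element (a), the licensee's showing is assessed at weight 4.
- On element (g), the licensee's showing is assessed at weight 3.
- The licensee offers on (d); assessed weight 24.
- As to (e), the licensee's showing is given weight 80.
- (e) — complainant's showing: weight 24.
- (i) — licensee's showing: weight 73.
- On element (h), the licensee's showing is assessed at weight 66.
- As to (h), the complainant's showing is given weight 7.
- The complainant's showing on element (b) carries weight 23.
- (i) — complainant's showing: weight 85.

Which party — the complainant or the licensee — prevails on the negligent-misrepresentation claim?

— Issue I —
At Stage I.1 the complainant must meet a substantially-more-likely showing (weight exceeds 75): on (a) the weight is 87 less the opposing 4 gives net 83, which does exceed 75, so (a) meets the standard.
  All elements met. The complainant retains the burden for Stage I.2.
At Stage I.2 the complainant must meet a scintilla of evidence (weight exceeds 15): on (b) the weight is 23, > 15, so (b) meets the standard; on (c) the weight is 53 less the opposing 35 gives net 18, which does exceed 15, so (c) meets the standard.
  Stage I.2 carried; the final stage is satisfied.
Every stage carried; the complainant prevails on this issue.
— Issue II —
At Stage II.1 the complainant must meet a preponderance (weight exceeds 48): on (d) the weight is 80 less the opposing 24 gives net 56, > 48, so (d) meets the standard.
  The complainant carries Stage II.1; the licensee now bears the burden.
At Stage II.2 the licensee must meet a preponderance (weight exceeds 48): on (e) the weight is 80 less the opposing 24 gives net 56, which does exceed 48, so (e) meets the standard; on (f) the weight is 37, which does not exceed 48, so (f) does not meet the standard.
  Stage II.2 not carried; the licensee fails its burden.
The analysis ends at Stage II.2; the complainant prevails on this issue.
— Issue III —
Stage III.1 (complainant, the balance of probabilities, weight is at least 54): (g) net 59−3=56 ≥ 54 — meets.
  Stage III.1 is satisfied; the onus moves to the licensee.
Stage III.2 (licensee, the balance of probabilities, weight is at least 54): (h) net 66−7=59 ≥ 54 — meets.
  The licensee carries Stage III.2; the complainant now bears the burden.
Stage III.3 (complainant, any credible evidence, weight is at least 8): (i) net 85−73=12 ≥ 8 — meets.
  The complainant carries the last stage.
All stages carried — the complainant prevails on this issue.
Per-issue: Issue I → complainant; Issue II → complainant; Issue III → complainant. The complainant must prevail on at least one issue; overall, the complainant prevails.

complainant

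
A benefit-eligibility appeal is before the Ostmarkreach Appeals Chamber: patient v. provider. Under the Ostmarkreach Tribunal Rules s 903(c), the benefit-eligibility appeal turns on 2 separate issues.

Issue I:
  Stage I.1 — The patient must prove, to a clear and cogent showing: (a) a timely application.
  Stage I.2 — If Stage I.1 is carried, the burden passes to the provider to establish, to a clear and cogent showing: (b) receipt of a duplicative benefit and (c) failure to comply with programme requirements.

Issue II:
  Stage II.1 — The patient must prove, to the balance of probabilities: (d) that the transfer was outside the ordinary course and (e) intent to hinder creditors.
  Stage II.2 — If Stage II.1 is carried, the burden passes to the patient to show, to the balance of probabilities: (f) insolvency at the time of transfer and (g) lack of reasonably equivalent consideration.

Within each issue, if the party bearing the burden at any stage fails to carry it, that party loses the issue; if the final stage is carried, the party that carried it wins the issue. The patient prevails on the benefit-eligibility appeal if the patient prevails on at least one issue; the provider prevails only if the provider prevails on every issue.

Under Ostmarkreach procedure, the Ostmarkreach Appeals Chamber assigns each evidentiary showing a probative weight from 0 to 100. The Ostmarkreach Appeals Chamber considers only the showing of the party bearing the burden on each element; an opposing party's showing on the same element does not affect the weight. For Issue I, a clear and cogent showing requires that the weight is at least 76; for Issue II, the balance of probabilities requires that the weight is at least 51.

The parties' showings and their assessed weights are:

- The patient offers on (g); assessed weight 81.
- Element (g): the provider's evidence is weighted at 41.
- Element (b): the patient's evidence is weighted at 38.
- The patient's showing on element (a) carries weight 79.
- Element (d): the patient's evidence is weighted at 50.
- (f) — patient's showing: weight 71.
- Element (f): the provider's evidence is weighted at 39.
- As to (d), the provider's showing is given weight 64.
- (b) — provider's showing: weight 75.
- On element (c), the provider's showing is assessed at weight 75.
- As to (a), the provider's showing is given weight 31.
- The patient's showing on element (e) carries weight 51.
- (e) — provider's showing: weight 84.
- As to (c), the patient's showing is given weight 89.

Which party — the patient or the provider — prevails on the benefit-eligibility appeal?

— Issue I —
Stage I.1 — burden on patient; standard: a clear and cogent showing (weight is at least 76).
    (a): 79 (provider's 31 disregarded) ≥ 76 [met]
  The patient carries Stage I.1; the provider now bears the burden.
Stage I.2 — burden on provider; standard: a clear and cogent showing (weight is at least 76).
    (b): 75 (patient's 38 disregarded) < 76 [not met]
    (c): 75 (patient's 89 disregarded) < 76 [not met]
  Not every element is met, so the provider fails to carry Stage I.2.
The analysis ends at Stage I.2; the patient prevails on this issue.
— Issue II —
Stage II.1 — burden on patient; standard: the balance of probabilities (weight is at least 51).
    (d): 50 (provider's 64 disregarded) < 51 [not met]
    (e): 51 (provider's 84 disregarded) ≥ 51 [met]
  The patient does not carry Stage II.1.
The provider prevails on this issue.
Per-issue: Issue I → patient; Issue II → provider. The patient must prevail on at least one issue; overall, the patient prevails.

patient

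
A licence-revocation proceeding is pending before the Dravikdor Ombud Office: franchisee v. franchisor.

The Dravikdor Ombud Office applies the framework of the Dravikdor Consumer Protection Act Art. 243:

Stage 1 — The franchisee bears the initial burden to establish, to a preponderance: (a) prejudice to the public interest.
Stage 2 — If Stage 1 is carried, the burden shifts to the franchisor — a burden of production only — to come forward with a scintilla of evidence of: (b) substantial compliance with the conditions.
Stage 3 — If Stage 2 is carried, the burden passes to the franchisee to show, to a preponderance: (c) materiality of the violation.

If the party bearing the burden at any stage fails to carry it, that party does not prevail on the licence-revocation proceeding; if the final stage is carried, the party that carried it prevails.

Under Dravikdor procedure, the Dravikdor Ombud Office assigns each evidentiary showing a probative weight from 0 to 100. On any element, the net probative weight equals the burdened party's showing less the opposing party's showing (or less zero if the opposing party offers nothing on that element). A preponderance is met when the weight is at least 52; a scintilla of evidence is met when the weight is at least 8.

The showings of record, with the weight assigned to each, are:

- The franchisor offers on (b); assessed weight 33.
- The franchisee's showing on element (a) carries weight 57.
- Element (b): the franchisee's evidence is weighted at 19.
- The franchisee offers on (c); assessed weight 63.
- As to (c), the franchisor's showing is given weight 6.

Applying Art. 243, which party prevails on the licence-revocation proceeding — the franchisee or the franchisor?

Stage 1 (franchisee, a preponderance, weight is at least 52): (a) 57 ≥ 52 — meets.
  Stage 1 carried; the burden shifts to the franchisor.
Stage 2 (franchisor, a scintilla of evidence, weight is at least 8): (b) net 33−19=14 ≥ 8 — meets.
  Stage 2 is satisfied; the onus moves to the franchisee.
Stage 3 (franchisee, a preponderance, weight is at least 52): (c) net 63−6=57 ≥ 52 — meets.
  The franchisee carries the last stage.
All stages carried — the franchisee prevails.

franchisee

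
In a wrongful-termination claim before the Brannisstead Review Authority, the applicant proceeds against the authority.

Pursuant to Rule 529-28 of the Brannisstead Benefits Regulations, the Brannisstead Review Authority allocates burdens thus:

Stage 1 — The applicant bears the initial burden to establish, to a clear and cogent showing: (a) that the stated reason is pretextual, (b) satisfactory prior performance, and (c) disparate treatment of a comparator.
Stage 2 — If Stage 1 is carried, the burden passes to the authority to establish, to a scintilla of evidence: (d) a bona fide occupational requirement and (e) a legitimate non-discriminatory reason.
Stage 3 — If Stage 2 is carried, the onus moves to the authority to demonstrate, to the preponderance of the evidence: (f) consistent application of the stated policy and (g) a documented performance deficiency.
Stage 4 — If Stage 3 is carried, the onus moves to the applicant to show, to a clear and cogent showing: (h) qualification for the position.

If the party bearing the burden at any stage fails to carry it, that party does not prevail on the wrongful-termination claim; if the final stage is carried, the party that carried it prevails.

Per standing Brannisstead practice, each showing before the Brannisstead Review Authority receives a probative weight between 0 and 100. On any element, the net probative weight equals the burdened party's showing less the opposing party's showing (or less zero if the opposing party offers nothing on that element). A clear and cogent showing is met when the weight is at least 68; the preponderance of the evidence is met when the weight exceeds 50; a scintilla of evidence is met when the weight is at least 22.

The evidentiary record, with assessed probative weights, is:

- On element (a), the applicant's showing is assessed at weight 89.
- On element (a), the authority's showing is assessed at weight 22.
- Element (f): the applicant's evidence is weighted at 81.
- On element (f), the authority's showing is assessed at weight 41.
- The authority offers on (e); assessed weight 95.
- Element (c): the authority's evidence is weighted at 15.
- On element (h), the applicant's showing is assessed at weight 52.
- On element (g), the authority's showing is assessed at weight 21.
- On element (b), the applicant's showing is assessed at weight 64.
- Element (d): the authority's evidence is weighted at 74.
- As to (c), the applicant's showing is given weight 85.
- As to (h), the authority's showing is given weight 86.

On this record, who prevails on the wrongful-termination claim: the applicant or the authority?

Stage 1 (applicant, a clear and cogent showing, weight is at least 68): (a) net 89−22=67 < 68 — fails; (b) 64 < 68 — fails; (c) net 85−15=70 ≥ 68 — meets.
  Stage 1 not carried; the applicant fails its burden.
The authority prevails.

authority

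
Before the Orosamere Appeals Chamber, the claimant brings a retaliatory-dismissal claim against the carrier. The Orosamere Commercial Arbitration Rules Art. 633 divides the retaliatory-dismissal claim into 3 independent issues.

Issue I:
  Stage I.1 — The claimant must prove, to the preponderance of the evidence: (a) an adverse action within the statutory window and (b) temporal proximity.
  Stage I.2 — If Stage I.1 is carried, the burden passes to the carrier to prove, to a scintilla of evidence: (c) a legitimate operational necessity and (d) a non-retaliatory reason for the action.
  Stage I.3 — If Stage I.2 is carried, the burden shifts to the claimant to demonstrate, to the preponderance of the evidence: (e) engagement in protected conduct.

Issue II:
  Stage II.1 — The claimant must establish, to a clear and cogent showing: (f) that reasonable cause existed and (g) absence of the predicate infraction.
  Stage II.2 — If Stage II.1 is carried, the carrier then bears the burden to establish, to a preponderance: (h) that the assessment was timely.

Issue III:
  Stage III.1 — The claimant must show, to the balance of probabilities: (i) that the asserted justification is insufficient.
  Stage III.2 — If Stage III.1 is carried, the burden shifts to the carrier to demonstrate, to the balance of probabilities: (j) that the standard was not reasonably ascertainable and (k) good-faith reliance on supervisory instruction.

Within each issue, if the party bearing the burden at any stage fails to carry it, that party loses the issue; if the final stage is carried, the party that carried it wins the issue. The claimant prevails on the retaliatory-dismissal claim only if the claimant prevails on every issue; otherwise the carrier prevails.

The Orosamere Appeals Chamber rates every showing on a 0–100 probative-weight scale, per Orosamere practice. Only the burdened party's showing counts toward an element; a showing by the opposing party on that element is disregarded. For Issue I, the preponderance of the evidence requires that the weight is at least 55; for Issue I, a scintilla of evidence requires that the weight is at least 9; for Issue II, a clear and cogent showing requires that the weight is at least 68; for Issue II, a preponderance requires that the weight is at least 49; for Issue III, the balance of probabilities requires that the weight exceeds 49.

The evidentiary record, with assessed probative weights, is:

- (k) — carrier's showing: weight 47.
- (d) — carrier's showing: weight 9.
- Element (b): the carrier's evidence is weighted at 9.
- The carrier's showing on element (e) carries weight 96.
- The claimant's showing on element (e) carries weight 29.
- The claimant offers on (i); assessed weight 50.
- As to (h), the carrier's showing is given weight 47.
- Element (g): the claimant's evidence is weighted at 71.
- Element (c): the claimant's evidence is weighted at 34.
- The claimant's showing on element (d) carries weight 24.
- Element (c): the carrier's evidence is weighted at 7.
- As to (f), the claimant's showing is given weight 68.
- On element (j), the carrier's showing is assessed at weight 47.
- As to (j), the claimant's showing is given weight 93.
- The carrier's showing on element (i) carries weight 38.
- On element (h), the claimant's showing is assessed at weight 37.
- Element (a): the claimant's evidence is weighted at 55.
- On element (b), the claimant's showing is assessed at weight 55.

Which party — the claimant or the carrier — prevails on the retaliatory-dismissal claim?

— Issue I —
Stage I.1 (claimant, the preponderance of the evidence, weight is at least 55): (a) 55 ≥ 55 — meets; (b) 55 (carrier's 9 disregarded) ≥ 55 — meets.
  Stage I.1 is satisfied; the onus moves to the carrier.
Stage I.2 (carrier, a scintilla of evidence, weight is at least 9): (c) 7 (claimant's 34 disregarded) < 9 — fails; (d) 9 (claimant's 24 disregarded) ≥ 9 — meets.
  Not every element is met, so the carrier fails to carry Stage I.2.
The analysis ends at Stage I.2; the claimant prevails on this issue.
— Issue II —
Stage II.1 — burden on claimant; standard: a clear and cogent showing (weight is at least 68).
    (f): 68 ≥ 68 [met]
    (g): 71 ≥ 68 [met]
  Stage II.1 is satisfied; the onus moves to the carrier.
Stage II.2 — burden on carrier; standard: a preponderance (weight is at least 49).
    (h): 47 (claimant's 37 disregarded) < 49 [not met]
  Stage II.2 not carried; the carrier fails its burden.
The claimant prevails on this issue.
— Issue III —
At Stage III.1 the claimant must meet the balance of probabilities (weight exceeds 49): on (i) the weight is 50 (the carrier's 38 is given no effect), > 49, so (i) meets the standard.
  Stage III.1 is satisfied; the onus moves to the carrier.
At Stage III.2 the carrier must meet the balance of probabilities (weight exceeds 49): on (j) the weight is 47 (the claimant's 93 is given no effect), which does not exceed 49, so (j) does not meet the standard; on (k) the weight is 47, which does not exceed 49, so (k) does not meet the standard.
  The carrier does not carry Stage III.2.
So the claimant prevails on this issue.
Per-issue: Issue I → claimant; Issue II → claimant; Issue III → claimant. The claimant must prevail on every issue; overall, the claimant prevails.

claimant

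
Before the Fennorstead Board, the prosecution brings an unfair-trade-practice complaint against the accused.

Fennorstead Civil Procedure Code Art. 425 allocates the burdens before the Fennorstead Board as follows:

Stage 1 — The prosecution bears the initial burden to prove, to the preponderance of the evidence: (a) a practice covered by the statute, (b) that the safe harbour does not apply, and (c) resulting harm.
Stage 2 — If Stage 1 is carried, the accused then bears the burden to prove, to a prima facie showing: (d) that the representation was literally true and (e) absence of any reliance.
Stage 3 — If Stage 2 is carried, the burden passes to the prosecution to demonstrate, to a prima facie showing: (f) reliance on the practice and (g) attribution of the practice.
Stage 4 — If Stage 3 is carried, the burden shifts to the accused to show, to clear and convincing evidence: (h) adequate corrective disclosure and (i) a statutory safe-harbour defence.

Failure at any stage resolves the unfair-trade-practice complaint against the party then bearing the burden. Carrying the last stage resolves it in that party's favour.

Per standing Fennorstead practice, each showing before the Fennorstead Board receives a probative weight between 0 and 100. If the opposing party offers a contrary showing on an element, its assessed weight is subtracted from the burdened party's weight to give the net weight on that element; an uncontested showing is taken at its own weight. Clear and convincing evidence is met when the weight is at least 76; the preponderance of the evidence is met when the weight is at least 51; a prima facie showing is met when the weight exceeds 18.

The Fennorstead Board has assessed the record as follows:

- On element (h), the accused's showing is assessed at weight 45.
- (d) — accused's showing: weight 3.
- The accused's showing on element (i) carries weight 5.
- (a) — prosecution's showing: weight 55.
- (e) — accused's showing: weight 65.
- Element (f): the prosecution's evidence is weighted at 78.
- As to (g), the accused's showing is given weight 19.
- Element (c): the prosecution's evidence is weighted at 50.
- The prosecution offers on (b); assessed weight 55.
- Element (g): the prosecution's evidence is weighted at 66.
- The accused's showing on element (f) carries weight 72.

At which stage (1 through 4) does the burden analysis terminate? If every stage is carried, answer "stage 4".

stage 1

At Stage 1 the prosecution must meet the preponderance of the evidence (weight is at least 51): on (a) the weight is 55, ≥ 51, so (a) meets the standard; on (b) the weight is 55, which does reach 51, so (b) meets the standard; on (c) the weight is 50, which does not reach 51, so (c) does not meet the standard.
  Stage 1 not carried; the prosecution fails its burden.
The accused prevails.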